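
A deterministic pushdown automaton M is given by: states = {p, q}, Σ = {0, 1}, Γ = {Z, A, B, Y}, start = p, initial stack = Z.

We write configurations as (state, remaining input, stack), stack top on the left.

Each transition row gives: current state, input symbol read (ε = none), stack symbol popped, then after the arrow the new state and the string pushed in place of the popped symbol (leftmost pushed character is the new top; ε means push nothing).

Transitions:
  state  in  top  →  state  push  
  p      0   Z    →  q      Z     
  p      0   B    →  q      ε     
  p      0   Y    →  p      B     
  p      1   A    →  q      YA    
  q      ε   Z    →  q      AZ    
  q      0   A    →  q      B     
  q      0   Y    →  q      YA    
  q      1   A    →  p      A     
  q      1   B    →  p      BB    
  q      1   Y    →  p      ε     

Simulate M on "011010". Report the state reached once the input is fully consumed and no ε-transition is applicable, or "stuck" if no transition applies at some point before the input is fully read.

stuck

(p, 011010, Z) ⊢ (q, 11010, Z) ⊢ (q, 11010, AZ) ⊢ (p, 1010, AZ) ⊢ (q, 010, YAZ) ⊢ (q, 10, YAAZ) ⊢ (p, 0, AAZ)
No transition for (p, 0, top A); M blocks with input 0 remaining.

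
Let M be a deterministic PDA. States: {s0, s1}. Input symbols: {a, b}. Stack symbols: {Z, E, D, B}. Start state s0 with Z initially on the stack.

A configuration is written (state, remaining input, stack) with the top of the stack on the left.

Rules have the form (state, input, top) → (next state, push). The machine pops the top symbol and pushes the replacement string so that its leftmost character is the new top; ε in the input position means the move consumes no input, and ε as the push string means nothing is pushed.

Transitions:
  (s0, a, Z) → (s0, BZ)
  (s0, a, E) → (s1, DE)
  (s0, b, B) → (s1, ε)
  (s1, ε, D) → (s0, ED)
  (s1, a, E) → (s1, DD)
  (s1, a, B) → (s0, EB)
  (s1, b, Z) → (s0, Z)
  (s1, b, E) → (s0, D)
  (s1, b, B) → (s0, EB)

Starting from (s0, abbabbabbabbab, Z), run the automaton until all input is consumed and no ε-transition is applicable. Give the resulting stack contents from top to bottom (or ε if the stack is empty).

(s0, abbabbabbabbab, Z)
  read a, top Z: go to s0, push BZ → (s0, bbabbabbabbab, BZ)
  read b, top B: go to s1, push ε → (s1, babbabbabbab, Z)
  read b, top Z: go to s0, push Z → (s0, abbabbabbab, Z)
  read a, top Z: go to s0, push BZ → (s0, bbabbabbab, BZ)
  read b, top B: go to s1, push ε → (s1, babbabbab, Z)
  read b, top Z: go to s0, push Z → (s0, abbabbab, Z)
  read a, top Z: go to s0, push BZ → (s0, bbabbab, BZ)
  read b, top B: go to s1, push ε → (s1, babbab, Z)
  read b, top Z: go to s0, push Z → (s0, abbab, Z)
  read a, top Z: go to s0, push BZ → (s0, bbab, BZ)
  read b, top B: go to s1, push ε → (s1, bab, Z)
  read b, top Z: go to s0, push Z → (s0, ab, Z)
  read a, top Z: go to s0, push BZ → (s0, b, BZ)
  read b, top B: go to s1, push ε → (s1, ε, Z)
All input consumed in state s1 with stack Z.

Z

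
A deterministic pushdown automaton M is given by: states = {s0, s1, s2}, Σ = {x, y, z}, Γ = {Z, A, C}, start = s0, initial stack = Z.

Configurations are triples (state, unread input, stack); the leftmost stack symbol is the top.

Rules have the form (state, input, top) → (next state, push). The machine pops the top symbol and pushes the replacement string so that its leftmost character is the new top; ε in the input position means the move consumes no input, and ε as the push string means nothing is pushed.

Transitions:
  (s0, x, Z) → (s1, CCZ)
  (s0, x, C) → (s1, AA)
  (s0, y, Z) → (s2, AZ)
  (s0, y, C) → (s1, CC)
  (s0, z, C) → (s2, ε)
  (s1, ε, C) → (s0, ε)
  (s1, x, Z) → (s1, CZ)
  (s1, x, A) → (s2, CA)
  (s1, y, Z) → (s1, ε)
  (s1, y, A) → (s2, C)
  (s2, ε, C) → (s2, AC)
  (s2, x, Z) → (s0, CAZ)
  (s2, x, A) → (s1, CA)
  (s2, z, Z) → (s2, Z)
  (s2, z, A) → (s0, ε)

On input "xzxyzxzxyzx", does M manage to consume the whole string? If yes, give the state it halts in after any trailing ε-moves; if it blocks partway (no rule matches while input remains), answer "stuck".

(s0, xzxyzxzxyzx, Z)
  read x, top Z: go to s1, push CCZ → (s1, zxyzxzxyzx, CCZ)
  ε-move, top C: go to s0, push ε → (s0, zxyzxzxyzx, CZ)
  read z, top C: go to s2, push ε → (s2, xyzxzxyzx, Z)
  read x, top Z: go to s0, push CAZ → (s0, yzxzxyzx, CAZ)
  read y, top C: go to s1, push CC → (s1, zxzxyzx, CCAZ)
  ε-move, top C: go to s0, push ε → (s0, zxzxyzx, CAZ)
  read z, top C: go to s2, push ε → (s2, xzxyzx, AZ)
  read x, top A: go to s1, push CA → (s1, zxyzx, CAZ)
  ε-move, top C: go to s0, push ε → (s0, zxyzx, AZ)
No transition for (s0, z, top A); M blocks with input zxyzx remaining.

stuck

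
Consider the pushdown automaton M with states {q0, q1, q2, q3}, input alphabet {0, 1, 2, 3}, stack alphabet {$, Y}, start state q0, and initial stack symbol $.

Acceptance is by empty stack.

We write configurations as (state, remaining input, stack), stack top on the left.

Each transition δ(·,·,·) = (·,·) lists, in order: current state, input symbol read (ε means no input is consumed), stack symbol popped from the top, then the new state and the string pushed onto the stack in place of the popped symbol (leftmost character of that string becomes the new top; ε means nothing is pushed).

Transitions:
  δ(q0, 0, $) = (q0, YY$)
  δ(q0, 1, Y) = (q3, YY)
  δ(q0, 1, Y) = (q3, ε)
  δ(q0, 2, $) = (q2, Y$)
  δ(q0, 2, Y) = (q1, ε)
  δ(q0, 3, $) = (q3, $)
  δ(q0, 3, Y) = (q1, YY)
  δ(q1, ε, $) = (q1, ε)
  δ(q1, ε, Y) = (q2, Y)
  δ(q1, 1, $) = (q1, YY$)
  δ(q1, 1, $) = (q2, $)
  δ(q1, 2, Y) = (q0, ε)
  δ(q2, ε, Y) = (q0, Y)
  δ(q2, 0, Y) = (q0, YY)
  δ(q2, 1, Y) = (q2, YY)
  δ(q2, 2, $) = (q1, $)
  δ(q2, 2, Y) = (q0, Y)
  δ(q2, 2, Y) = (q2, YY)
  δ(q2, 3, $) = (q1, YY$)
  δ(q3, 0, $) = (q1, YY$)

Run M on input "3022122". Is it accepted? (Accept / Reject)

One accepting computation: (q0, 3022122, $) ⊢ (q3, 022122, $) ⊢ (q1, 22122, YY$) ⊢ (q0, 2122, Y$) ⊢ (q1, 122, $) ⊢ (q1, 22, YY$) ⊢ (q0, 2, Y$) ⊢ (q1, ε, $) ⊢ (q1, ε, ε)
All input consumed and the stack is empty.

Accept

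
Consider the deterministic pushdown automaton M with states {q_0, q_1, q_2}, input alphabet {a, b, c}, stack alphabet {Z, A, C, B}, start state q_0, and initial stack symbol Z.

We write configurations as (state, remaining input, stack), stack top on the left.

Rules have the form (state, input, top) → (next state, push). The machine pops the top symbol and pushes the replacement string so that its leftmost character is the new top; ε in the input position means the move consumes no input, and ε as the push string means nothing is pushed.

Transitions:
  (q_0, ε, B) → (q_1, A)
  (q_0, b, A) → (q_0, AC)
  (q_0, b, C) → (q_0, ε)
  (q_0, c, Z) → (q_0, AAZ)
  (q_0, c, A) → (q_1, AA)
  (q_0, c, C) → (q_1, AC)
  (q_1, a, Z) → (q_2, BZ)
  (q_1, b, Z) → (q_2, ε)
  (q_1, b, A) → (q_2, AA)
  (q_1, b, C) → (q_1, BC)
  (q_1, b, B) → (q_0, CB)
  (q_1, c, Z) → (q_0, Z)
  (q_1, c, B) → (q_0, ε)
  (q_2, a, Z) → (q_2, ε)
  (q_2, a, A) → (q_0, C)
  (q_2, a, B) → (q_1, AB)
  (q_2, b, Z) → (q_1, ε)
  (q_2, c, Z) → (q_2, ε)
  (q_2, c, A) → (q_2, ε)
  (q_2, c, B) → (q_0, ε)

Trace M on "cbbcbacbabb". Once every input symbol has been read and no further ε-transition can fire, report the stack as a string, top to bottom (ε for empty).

(q_0, cbbcbacbabb, Z)
  read c, top Z: go to q_0, push AAZ → (q_0, bbcbacbabb, AAZ)
  read b, top A: go to q_0, push AC → (q_0, bcbacbabb, ACAZ)
  read b, top A: go to q_0, push AC → (q_0, cbacbabb, ACCAZ)
  read c, top A: go to q_1, push AA → (q_1, bacbabb, AACCAZ)
  read b, top A: go to q_2, push AA → (q_2, acbabb, AAACCAZ)
  read a, top A: go to q_0, push C → (q_0, cbabb, CAACCAZ)
  read c, top C: go to q_1, push AC → (q_1, babb, ACAACCAZ)
  read b, top A: go to q_2, push AA → (q_2, abb, AACAACCAZ)
  read a, top A: go to q_0, push C → (q_0, bb, CACAACCAZ)
  read b, top C: go to q_0, push ε → (q_0, b, ACAACCAZ)
  read b, top A: go to q_0, push AC → (q_0, ε, ACCAACCAZ)
All input consumed in state q_0 with stack ACCAACCAZ.

ACCAACCAZ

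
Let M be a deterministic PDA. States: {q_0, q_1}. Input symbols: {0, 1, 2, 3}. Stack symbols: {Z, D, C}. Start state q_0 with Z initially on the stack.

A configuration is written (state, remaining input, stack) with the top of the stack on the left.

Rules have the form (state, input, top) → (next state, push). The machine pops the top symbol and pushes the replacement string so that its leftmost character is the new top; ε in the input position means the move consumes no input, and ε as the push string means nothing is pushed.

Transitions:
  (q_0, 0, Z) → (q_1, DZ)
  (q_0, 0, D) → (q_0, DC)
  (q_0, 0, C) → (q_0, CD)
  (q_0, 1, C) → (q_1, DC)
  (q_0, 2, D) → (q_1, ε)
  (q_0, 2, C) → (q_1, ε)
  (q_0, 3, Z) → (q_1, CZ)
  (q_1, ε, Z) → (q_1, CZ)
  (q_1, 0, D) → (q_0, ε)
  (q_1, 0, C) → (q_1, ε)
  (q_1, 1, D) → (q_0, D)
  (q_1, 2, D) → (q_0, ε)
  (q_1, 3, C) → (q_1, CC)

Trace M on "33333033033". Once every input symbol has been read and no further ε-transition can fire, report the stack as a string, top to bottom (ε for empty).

CCCCCCCZ

(q_0, 33333033033, Z)
  read 3, top Z: go to q_1, push CZ → (q_1, 3333033033, CZ)
  read 3, top C: go to q_1, push CC → (q_1, 333033033, CCZ)
  read 3, top C: go to q_1, push CC → (q_1, 33033033, CCCZ)
  read 3, top C: go to q_1, push CC → (q_1, 3033033, CCCCZ)
  read 3, top C: go to q_1, push CC → (q_1, 033033, CCCCCZ)
  read 0, top C: go to q_1, push ε → (q_1, 33033, CCCCZ)
  read 3, top C: go to q_1, push CC → (q_1, 3033, CCCCCZ)
  read 3, top C: go to q_1, push CC → (q_1, 033, CCCCCCZ)
  read 0, top C: go to q_1, push ε → (q_1, 33, CCCCCZ)
  read 3, top C: go to q_1, push CC → (q_1, 3, CCCCCCZ)
  read 3, top C: go to q_1, push CC → (q_1, ε, CCCCCCCZ)
All input consumed in state q_1 with stack CCCCCCCZ.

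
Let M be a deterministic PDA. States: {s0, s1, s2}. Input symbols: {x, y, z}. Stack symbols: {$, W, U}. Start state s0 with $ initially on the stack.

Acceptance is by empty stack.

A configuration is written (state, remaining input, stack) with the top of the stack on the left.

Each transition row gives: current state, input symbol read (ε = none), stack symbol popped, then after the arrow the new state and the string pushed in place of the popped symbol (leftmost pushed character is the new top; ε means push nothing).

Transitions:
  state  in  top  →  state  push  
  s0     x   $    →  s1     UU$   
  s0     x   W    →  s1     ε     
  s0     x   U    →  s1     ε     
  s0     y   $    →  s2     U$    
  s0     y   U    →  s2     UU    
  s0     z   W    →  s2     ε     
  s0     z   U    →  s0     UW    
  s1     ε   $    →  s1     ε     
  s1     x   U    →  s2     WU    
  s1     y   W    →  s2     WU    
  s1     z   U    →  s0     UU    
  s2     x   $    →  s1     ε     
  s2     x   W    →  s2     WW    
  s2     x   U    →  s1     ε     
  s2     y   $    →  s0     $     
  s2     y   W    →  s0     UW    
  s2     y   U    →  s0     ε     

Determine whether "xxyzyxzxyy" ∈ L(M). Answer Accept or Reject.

(s0, xxyzyxzxyy, $)
  read x, top $: go to s1, push UU$ → (s1, xyzyxzxyy, UU$)
  read x, top U: go to s2, push WU → (s2, yzyxzxyy, WUU$)
  read y, top W: go to s0, push UW → (s0, zyxzxyy, UWUU$)
  read z, top U: go to s0, push UW → (s0, yxzxyy, UWWUU$)
  read y, top U: go to s2, push UU → (s2, xzxyy, UUWWUU$)
  read x, top U: go to s1, push ε → (s1, zxyy, UWWUU$)
  read z, top U: go to s0, push UU → (s0, xyy, UUWWUU$)
  read x, top U: go to s1, push ε → (s1, yy, UWWUU$)
No transition applies at (s1, yy, UWWUU$); input not fully consumed.

Reject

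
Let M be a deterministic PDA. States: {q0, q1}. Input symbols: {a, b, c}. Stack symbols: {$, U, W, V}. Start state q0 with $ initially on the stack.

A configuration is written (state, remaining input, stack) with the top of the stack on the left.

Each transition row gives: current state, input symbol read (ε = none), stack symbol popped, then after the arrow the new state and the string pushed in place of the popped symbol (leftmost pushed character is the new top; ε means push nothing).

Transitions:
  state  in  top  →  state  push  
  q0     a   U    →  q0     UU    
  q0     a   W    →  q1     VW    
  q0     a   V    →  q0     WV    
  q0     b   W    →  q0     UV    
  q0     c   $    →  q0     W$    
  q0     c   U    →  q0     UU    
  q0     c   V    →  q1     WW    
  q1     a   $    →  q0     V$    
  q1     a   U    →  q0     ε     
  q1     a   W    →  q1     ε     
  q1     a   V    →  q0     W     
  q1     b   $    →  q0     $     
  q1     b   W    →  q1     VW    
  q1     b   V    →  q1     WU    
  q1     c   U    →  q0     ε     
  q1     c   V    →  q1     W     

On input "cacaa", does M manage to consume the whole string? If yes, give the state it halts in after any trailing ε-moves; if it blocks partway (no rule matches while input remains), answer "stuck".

(q0, cacaa, $) ⊢ (q0, acaa, W$) ⊢ (q1, caa, VW$) ⊢ (q1, aa, WW$) ⊢ (q1, a, W$) ⊢ (q1, ε, $)
All input consumed; M is in state q1.

q1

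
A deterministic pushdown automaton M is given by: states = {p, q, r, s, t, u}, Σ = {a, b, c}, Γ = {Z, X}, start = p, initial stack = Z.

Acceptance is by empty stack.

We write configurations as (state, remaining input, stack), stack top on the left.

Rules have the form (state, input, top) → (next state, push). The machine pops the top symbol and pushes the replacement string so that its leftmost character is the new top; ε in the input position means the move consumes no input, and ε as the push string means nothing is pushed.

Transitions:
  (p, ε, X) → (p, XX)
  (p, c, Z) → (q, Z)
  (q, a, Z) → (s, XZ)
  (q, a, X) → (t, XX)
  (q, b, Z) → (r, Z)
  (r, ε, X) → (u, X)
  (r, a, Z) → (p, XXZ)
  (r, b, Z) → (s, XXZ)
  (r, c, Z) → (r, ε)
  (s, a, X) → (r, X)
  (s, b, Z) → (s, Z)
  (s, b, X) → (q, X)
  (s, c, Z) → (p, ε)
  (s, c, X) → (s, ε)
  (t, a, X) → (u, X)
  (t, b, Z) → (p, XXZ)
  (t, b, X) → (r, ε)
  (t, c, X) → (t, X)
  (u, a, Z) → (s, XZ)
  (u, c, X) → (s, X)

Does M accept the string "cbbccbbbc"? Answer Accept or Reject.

(p, cbbccbbbc, Z)
  read c, top Z: go to q, push Z → (q, bbccbbbc, Z)
  read b, top Z: go to r, push Z → (r, bccbbbc, Z)
  read b, top Z: go to s, push XXZ → (s, ccbbbc, XXZ)
  read c, top X: go to s, push ε → (s, cbbbc, XZ)
  read c, top X: go to s, push ε → (s, bbbc, Z)
  read b, top Z: go to s, push Z → (s, bbc, Z)
  read b, top Z: go to s, push Z → (s, bc, Z)
  read b, top Z: go to s, push Z → (s, c, Z)
  read c, top Z: go to p, push ε → (p, ε, ε)
All input consumed and the stack is empty.

Accept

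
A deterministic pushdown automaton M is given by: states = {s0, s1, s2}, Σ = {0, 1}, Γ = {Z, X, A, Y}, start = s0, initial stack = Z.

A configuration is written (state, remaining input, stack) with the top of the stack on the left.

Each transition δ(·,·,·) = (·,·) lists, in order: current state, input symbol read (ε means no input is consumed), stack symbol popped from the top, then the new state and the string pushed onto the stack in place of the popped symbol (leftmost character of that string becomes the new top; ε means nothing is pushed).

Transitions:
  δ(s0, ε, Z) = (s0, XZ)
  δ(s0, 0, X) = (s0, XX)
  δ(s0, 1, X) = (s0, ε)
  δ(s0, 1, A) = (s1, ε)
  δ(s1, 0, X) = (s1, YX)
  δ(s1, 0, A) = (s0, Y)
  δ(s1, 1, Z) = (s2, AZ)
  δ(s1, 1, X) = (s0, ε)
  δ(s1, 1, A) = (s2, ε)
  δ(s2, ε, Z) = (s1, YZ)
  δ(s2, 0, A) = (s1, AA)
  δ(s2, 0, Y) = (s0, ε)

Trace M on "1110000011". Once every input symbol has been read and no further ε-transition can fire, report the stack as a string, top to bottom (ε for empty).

XXXXZ

(s0, 1110000011, Z)
  ε-move, top Z: go to s0, push XZ → (s0, 1110000011, XZ)
  read 1, top X: go to s0, push ε → (s0, 110000011, Z)
  ε-move, top Z: go to s0, push XZ → (s0, 110000011, XZ)
  read 1, top X: go to s0, push ε → (s0, 10000011, Z)
  ε-move, top Z: go to s0, push XZ → (s0, 10000011, XZ)
  read 1, top X: go to s0, push ε → (s0, 0000011, Z)
  ε-move, top Z: go to s0, push XZ → (s0, 0000011, XZ)
  read 0, top X: go to s0, push XX → (s0, 000011, XXZ)
  read 0, top X: go to s0, push XX → (s0, 00011, XXXZ)
  read 0, top X: go to s0, push XX → (s0, 0011, XXXXZ)
  read 0, top X: go to s0, push XX → (s0, 011, XXXXXZ)
  read 0, top X: go to s0, push XX → (s0, 11, XXXXXXZ)
  read 1, top X: go to s0, push ε → (s0, 1, XXXXXZ)
  read 1, top X: go to s0, push ε → (s0, ε, XXXXZ)
All input consumed in state s0 with stack XXXXZ.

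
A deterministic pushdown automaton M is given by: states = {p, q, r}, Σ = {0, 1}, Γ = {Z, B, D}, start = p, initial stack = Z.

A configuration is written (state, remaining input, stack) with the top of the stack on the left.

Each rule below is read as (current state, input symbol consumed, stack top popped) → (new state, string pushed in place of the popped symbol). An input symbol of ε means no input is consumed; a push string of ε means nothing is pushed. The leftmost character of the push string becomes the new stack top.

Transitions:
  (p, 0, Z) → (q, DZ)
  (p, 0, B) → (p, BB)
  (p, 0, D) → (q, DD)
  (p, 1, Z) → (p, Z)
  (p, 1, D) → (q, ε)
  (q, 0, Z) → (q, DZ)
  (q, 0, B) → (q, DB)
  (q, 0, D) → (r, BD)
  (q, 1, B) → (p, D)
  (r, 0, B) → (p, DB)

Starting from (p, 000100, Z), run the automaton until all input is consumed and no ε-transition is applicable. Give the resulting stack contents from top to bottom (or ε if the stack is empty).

(p, 000100, Z)
  read 0, top Z: go to q, push DZ → (q, 00100, DZ)
  read 0, top D: go to r, push BD → (r, 0100, BDZ)
  read 0, top B: go to p, push DB → (p, 100, DBDZ)
  read 1, top D: go to q, push ε → (q, 00, BDZ)
  read 0, top B: go to q, push DB → (q, 0, DBDZ)
  read 0, top D: go to r, push BD → (r, ε, BDBDZ)
All input consumed in state r with stack BDBDZ.

BDBDZ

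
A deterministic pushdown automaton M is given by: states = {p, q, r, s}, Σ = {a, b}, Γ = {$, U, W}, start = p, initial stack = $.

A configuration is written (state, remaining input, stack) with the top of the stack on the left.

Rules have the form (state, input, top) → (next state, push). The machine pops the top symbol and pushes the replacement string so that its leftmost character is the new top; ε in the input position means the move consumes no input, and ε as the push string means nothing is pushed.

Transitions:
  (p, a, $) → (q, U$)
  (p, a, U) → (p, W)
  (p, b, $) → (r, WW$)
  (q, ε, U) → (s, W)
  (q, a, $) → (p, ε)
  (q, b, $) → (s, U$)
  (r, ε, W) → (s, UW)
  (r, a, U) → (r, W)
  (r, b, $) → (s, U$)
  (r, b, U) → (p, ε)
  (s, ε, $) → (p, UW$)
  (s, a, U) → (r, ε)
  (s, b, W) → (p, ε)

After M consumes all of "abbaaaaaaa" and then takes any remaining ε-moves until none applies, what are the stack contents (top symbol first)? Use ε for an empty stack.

(p, abbaaaaaaa, $) ⊢ (q, bbaaaaaaa, U$) ⊢ (s, bbaaaaaaa, W$) ⊢ (p, baaaaaaa, $) ⊢ (r, aaaaaaa, WW$) ⊢ (s, aaaaaaa, UWW$) ⊢ (r, aaaaaa, WW$) ⊢ (s, aaaaaa, UWW$) ⊢ (r, aaaaa, WW$) ⊢ (s, aaaaa, UWW$) ⊢ (r, aaaa, WW$) ⊢ (s, aaaa, UWW$) ⊢ (r, aaa, WW$) ⊢ (s, aaa, UWW$) ⊢ (r, aa, WW$) ⊢ (s, aa, UWW$) ⊢ (r, a, WW$) ⊢ (s, a, UWW$) ⊢ (r, ε, WW$) ⊢ (s, ε, UWW$)
All input consumed in state s with stack UWW$.

UWW$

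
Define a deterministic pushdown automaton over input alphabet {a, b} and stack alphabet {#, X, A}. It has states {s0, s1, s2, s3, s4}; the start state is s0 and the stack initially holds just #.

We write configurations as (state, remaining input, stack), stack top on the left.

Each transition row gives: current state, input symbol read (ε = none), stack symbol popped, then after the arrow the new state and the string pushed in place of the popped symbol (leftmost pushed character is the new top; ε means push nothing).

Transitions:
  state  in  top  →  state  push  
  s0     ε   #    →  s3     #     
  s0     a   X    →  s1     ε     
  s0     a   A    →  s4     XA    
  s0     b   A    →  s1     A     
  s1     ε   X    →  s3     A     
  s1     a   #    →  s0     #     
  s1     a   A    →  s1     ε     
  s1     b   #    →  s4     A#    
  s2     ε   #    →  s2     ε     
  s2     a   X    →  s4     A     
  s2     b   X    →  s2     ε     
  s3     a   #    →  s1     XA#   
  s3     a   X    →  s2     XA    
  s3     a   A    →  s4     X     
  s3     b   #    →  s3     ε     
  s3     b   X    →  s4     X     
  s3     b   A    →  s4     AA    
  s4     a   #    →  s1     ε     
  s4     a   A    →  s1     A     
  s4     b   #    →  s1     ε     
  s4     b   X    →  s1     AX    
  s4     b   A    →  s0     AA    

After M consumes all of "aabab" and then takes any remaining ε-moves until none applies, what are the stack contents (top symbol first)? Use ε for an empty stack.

(s0, aabab, #)
  ε-move, top #: go to s3, push # → (s3, aabab, #)
  read a, top #: go to s1, push XA# → (s1, abab, XA#)
  ε-move, top X: go to s3, push A → (s3, abab, AA#)
  read a, top A: go to s4, push X → (s4, bab, XA#)
  read b, top X: go to s1, push AX → (s1, ab, AXA#)
  read a, top A: go to s1, push ε → (s1, b, XA#)
  ε-move, top X: go to s3, push A → (s3, b, AA#)
  read b, top A: go to s4, push AA → (s4, ε, AAA#)
All input consumed in state s4 with stack AAA#.

AAA#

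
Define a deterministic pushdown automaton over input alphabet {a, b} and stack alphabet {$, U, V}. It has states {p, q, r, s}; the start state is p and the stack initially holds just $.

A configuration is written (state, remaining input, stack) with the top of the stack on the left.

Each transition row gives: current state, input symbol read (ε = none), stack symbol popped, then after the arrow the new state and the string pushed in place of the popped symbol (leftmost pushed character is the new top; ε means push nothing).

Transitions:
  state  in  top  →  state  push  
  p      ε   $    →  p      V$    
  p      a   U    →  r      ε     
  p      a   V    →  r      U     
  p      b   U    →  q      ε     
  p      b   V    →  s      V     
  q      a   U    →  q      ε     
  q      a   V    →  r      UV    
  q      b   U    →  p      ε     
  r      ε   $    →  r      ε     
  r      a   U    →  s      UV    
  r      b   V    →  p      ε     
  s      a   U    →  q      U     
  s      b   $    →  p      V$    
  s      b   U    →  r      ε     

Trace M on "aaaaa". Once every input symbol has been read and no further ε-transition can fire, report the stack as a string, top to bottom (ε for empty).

UV$

(p, aaaaa, $) ⊢ (p, aaaaa, V$) ⊢ (r, aaaa, U$) ⊢ (s, aaa, UV$) ⊢ (q, aa, UV$) ⊢ (q, a, V$) ⊢ (r, ε, UV$)
All input consumed in state r with stack UV$.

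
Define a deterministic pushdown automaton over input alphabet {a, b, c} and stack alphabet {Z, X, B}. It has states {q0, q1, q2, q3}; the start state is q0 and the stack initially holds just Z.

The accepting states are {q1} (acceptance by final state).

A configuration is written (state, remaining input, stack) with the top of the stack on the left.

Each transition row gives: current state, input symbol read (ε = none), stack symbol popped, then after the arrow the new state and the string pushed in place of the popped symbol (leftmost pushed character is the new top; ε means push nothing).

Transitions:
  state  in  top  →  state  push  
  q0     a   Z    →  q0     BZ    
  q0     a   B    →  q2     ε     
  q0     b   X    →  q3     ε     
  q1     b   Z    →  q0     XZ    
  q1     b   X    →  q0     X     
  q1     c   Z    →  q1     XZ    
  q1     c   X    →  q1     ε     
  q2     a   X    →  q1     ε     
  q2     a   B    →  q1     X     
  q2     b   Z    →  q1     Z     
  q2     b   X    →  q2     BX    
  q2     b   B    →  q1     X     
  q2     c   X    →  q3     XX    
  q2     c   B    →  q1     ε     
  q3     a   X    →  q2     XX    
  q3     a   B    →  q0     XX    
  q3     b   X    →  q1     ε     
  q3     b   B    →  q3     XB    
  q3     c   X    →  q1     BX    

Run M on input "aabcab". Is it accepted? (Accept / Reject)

Reject

(q0, aabcab, Z) ⊢ (q0, abcab, BZ) ⊢ (q2, bcab, Z) ⊢ (q1, cab, Z) ⊢ (q1, ab, XZ)
No transition applies at (q1, ab, XZ); input not fully consumed.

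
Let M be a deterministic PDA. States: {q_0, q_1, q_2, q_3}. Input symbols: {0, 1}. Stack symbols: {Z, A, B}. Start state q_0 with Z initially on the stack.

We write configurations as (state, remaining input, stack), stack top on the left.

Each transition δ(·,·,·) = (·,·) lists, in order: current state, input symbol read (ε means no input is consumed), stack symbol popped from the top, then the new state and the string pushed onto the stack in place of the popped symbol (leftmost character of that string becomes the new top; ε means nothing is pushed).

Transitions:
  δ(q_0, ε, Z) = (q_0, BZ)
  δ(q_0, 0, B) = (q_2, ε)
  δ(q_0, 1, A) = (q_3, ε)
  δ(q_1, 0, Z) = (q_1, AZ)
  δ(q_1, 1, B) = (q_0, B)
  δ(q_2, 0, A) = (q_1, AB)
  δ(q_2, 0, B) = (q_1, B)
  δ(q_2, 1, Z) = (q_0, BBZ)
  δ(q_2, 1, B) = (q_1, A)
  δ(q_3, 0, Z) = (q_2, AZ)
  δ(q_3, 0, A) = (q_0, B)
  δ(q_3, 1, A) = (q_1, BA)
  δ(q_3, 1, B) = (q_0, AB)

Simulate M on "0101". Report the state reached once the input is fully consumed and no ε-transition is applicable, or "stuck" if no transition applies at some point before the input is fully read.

q_1

(q_0, 0101, Z) ⊢ (q_0, 0101, BZ) ⊢ (q_2, 101, Z) ⊢ (q_0, 01, BBZ) ⊢ (q_2, 1, BZ) ⊢ (q_1, ε, AZ)
All input consumed; M is in state q_1.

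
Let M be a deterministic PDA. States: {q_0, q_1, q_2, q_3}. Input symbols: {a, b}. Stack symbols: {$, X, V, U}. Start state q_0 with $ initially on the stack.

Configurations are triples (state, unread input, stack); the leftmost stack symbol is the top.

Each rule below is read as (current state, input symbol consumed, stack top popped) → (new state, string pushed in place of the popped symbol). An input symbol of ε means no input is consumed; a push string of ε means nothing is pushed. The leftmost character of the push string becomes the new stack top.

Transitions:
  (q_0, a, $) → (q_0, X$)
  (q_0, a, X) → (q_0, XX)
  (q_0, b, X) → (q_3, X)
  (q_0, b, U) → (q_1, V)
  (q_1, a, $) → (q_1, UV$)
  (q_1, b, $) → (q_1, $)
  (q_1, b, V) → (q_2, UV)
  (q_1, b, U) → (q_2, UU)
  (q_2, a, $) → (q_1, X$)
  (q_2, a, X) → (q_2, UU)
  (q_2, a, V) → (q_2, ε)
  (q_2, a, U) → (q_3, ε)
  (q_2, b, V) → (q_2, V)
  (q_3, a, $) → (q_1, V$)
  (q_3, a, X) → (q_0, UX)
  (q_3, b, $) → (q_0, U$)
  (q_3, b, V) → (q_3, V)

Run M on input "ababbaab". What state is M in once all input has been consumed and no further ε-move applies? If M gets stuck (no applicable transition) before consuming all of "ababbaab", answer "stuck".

(q_0, ababbaab, $)
  read a, top $: go to q_0, push X$ → (q_0, babbaab, X$)
  read b, top X: go to q_3, push X → (q_3, abbaab, X$)
  read a, top X: go to q_0, push UX → (q_0, bbaab, UX$)
  read b, top U: go to q_1, push V → (q_1, baab, VX$)
  read b, top V: go to q_2, push UV → (q_2, aab, UVX$)
  read a, top U: go to q_3, push ε → (q_3, ab, VX$)
No transition for (q_3, a, top V); M blocks with input ab remaining.

stuck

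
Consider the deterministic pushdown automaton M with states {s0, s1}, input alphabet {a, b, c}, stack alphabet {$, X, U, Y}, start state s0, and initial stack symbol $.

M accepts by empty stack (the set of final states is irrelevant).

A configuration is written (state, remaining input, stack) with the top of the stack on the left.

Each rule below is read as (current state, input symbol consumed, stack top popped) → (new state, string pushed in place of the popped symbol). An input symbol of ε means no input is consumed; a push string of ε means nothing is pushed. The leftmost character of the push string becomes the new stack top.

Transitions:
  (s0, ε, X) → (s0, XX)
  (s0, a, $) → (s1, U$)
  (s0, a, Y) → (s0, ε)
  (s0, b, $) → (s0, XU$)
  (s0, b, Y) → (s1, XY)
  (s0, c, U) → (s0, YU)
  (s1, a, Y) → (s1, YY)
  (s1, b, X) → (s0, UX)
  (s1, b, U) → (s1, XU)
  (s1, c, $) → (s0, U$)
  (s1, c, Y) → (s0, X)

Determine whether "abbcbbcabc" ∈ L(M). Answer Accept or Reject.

(s0, abbcbbcabc, $)
  read a, top $: go to s1, push U$ → (s1, bbcbbcabc, U$)
  read b, top U: go to s1, push XU → (s1, bcbbcabc, XU$)
  read b, top X: go to s0, push UX → (s0, cbbcabc, UXU$)
  read c, top U: go to s0, push YU → (s0, bbcabc, YUXU$)
  read b, top Y: go to s1, push XY → (s1, bcabc, XYUXU$)
  read b, top X: go to s0, push UX → (s0, cabc, UXYUXU$)
  read c, top U: go to s0, push YU → (s0, abc, YUXYUXU$)
  read a, top Y: go to s0, push ε → (s0, bc, UXYUXU$)
No transition applies at (s0, bc, UXYUXU$); input not fully consumed.

Reject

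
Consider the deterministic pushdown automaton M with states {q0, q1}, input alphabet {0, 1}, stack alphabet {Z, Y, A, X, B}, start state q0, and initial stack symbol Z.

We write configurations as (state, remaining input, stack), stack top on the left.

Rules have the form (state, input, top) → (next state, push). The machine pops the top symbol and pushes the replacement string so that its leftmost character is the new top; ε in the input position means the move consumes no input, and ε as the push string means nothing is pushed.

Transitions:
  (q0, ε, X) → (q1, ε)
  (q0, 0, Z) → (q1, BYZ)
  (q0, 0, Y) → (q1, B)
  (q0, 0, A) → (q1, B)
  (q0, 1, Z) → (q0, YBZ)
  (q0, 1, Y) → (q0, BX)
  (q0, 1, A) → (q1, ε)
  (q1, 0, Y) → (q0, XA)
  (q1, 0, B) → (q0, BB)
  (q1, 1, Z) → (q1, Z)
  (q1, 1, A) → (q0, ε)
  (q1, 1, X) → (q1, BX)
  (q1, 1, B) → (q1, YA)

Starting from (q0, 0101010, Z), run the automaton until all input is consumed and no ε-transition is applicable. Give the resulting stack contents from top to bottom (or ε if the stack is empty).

(q0, 0101010, Z)
  read 0, top Z: go to q1, push BYZ → (q1, 101010, BYZ)
  read 1, top B: go to q1, push YA → (q1, 01010, YAYZ)
  read 0, top Y: go to q0, push XA → (q0, 1010, XAAYZ)
  ε-move, top X: go to q1, push ε → (q1, 1010, AAYZ)
  read 1, top A: go to q0, push ε → (q0, 010, AYZ)
  read 0, top A: go to q1, push B → (q1, 10, BYZ)
  read 1, top B: go to q1, push YA → (q1, 0, YAYZ)
  read 0, top Y: go to q0, push XA → (q0, ε, XAAYZ)
  ε-move, top X: go to q1, push ε → (q1, ε, AAYZ)
All input consumed in state q1 with stack AAYZ.

AAYZ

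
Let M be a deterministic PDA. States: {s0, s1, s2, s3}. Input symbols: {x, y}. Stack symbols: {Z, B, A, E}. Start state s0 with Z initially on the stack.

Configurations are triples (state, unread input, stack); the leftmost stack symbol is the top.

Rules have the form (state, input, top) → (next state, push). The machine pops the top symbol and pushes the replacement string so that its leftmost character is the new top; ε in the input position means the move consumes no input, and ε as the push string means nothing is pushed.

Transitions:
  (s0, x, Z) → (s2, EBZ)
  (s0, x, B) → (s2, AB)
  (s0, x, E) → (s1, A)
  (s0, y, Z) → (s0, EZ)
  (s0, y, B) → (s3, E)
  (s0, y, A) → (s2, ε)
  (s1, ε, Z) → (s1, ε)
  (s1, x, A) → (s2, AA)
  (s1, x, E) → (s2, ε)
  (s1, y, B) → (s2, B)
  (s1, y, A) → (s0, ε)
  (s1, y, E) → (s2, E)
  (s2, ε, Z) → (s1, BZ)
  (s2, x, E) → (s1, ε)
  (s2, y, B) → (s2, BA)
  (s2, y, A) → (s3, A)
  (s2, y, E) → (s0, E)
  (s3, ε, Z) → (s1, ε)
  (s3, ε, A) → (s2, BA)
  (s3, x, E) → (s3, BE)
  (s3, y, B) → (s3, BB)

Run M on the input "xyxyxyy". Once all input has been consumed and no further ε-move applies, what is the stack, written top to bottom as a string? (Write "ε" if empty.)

(s0, xyxyxyy, Z)
  read x, top Z: go to s2, push EBZ → (s2, yxyxyy, EBZ)
  read y, top E: go to s0, push E → (s0, xyxyy, EBZ)
  read x, top E: go to s1, push A → (s1, yxyy, ABZ)
  read y, top A: go to s0, push ε → (s0, xyy, BZ)
  read x, top B: go to s2, push AB → (s2, yy, ABZ)
  read y, top A: go to s3, push A → (s3, y, ABZ)
  ε-move, top A: go to s2, push BA → (s2, y, BABZ)
  read y, top B: go to s2, push BA → (s2, ε, BAABZ)
All input consumed in state s2 with stack BAABZ.

BAABZ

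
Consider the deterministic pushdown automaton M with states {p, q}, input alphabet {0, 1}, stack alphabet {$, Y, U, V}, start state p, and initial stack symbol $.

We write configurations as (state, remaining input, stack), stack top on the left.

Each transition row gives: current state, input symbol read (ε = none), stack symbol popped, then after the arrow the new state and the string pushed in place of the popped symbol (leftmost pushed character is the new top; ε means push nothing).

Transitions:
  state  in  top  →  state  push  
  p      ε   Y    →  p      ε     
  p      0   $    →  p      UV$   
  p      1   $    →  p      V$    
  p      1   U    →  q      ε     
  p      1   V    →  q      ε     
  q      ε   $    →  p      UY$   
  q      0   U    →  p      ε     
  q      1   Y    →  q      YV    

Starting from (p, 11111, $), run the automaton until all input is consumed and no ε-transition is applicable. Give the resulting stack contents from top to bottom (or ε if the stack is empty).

YVV$

(p, 11111, $) ⊢ (p, 1111, V$) ⊢ (q, 111, $) ⊢ (p, 111, UY$) ⊢ (q, 11, Y$) ⊢ (q, 1, YV$) ⊢ (q, ε, YVV$)
All input consumed in state q with stack YVV$.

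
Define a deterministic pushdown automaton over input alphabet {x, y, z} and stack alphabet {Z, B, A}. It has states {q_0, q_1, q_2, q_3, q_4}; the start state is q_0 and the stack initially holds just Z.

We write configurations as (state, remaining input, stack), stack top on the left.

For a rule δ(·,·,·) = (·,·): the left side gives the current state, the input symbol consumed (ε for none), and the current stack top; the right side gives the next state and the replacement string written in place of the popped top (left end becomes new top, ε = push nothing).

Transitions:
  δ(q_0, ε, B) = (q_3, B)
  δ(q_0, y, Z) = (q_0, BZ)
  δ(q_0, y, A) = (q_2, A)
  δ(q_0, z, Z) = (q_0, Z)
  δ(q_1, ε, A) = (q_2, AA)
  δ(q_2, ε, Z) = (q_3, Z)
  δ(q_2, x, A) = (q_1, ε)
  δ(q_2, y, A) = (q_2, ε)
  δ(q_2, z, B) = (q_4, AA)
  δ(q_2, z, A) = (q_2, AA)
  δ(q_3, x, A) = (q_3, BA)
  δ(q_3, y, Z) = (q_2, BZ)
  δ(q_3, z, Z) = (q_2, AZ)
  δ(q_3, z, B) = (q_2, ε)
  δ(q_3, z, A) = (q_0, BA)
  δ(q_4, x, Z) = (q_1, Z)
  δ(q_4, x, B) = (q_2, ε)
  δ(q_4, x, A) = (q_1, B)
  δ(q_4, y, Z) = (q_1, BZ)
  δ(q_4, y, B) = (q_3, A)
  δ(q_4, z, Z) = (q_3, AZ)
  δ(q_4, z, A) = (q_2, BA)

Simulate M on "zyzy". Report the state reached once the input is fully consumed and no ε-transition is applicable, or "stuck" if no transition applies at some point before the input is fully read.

(q_0, zyzy, Z)
  read z, top Z: go to q_0, push Z → (q_0, yzy, Z)
  read y, top Z: go to q_0, push BZ → (q_0, zy, BZ)
  ε-move, top B: go to q_3, push B → (q_3, zy, BZ)
  read z, top B: go to q_2, push ε → (q_2, y, Z)
  ε-move, top Z: go to q_3, push Z → (q_3, y, Z)
  read y, top Z: go to q_2, push BZ → (q_2, ε, BZ)
All input consumed; M is in state q_2.

q_2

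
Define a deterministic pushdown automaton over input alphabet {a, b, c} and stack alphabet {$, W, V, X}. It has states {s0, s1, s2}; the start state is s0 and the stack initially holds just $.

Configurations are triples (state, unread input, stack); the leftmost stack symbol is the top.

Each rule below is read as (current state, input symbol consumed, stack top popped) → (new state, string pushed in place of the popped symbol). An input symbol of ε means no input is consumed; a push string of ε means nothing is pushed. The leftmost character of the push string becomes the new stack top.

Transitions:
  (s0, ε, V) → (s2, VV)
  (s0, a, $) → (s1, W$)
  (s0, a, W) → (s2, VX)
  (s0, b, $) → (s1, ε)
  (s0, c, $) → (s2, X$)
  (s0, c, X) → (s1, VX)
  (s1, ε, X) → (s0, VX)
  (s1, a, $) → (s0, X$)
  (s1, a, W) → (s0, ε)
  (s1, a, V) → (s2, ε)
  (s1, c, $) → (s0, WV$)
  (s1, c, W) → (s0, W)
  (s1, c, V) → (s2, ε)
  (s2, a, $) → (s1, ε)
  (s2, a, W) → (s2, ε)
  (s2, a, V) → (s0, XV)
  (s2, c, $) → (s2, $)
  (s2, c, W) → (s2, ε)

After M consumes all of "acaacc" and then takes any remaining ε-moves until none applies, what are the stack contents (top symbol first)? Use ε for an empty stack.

(s0, acaacc, $)
  read a, top $: go to s1, push W$ → (s1, caacc, W$)
  read c, top W: go to s0, push W → (s0, aacc, W$)
  read a, top W: go to s2, push VX → (s2, acc, VX$)
  read a, top V: go to s0, push XV → (s0, cc, XVX$)
  read c, top X: go to s1, push VX → (s1, c, VXVX$)
  read c, top V: go to s2, push ε → (s2, ε, XVX$)
All input consumed in state s2 with stack XVX$.

XVX$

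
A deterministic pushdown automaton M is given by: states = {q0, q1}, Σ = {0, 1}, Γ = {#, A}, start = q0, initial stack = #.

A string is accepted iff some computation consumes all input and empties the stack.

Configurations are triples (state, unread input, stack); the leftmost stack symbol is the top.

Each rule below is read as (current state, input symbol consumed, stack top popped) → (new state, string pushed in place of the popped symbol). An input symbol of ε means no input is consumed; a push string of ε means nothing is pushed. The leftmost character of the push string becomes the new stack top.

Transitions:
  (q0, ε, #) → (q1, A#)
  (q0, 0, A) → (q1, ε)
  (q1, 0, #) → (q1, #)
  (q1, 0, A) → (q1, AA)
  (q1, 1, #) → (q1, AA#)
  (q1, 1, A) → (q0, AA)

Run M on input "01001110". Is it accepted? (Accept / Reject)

(q0, 01001110, #) ⊢ (q1, 01001110, A#) ⊢ (q1, 1001110, AA#) ⊢ (q0, 001110, AAA#) ⊢ (q1, 01110, AA#) ⊢ (q1, 1110, AAA#) ⊢ (q0, 110, AAAA#)
No transition applies at (q0, 110, AAAA#); input not fully consumed.

Reject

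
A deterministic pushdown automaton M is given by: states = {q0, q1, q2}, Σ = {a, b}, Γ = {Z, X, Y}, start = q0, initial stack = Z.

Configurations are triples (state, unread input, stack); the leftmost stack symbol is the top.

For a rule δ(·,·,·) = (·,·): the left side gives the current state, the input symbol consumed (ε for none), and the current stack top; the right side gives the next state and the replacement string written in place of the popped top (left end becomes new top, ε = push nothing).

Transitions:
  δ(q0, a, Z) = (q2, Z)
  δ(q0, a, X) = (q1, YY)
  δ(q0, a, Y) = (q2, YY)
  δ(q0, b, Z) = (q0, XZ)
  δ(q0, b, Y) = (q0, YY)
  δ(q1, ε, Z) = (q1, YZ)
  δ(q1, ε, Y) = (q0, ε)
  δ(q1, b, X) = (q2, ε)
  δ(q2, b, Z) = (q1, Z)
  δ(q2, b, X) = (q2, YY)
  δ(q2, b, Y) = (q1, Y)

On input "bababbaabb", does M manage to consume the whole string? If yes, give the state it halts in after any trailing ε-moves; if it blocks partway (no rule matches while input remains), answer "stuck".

(q0, bababbaabb, Z)
  read b, top Z: go to q0, push XZ → (q0, ababbaabb, XZ)
  read a, top X: go to q1, push YY → (q1, babbaabb, YYZ)
  ε-move, top Y: go to q0, push ε → (q0, babbaabb, YZ)
  read b, top Y: go to q0, push YY → (q0, abbaabb, YYZ)
  read a, top Y: go to q2, push YY → (q2, bbaabb, YYYZ)
  read b, top Y: go to q1, push Y → (q1, baabb, YYYZ)
  ε-move, top Y: go to q0, push ε → (q0, baabb, YYZ)
  read b, top Y: go to q0, push YY → (q0, aabb, YYYZ)
  read a, top Y: go to q2, push YY → (q2, abb, YYYYZ)
No transition for (q2, a, top Y); M blocks with input abb remaining.

stuck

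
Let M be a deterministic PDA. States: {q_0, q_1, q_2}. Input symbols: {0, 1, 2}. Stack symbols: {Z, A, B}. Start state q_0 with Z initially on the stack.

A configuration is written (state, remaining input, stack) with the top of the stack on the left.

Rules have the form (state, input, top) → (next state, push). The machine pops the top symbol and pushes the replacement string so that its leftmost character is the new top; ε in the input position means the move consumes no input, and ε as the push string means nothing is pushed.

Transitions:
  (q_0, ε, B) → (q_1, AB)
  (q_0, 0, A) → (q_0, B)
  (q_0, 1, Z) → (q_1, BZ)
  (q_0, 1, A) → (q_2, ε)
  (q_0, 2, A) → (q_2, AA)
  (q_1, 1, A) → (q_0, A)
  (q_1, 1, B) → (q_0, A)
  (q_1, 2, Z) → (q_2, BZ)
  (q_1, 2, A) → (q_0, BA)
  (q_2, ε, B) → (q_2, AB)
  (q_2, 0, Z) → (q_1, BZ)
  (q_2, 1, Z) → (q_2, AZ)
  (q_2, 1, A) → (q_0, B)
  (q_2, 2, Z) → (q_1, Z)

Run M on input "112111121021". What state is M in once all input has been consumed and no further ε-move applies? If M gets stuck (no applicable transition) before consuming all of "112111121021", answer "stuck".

q_0

(q_0, 112111121021, Z)
  read 1, top Z: go to q_1, push BZ → (q_1, 12111121021, BZ)
  read 1, top B: go to q_0, push A → (q_0, 2111121021, AZ)
  read 2, top A: go to q_2, push AA → (q_2, 111121021, AAZ)
  read 1, top A: go to q_0, push B → (q_0, 11121021, BAZ)
  ε-move, top B: go to q_1, push AB → (q_1, 11121021, ABAZ)
  read 1, top A: go to q_0, push A → (q_0, 1121021, ABAZ)
  read 1, top A: go to q_2, push ε → (q_2, 121021, BAZ)
  ε-move, top B: go to q_2, push AB → (q_2, 121021, ABAZ)
  read 1, top A: go to q_0, push B → (q_0, 21021, BBAZ)
  ε-move, top B: go to q_1, push AB → (q_1, 21021, ABBAZ)
  read 2, top A: go to q_0, push BA → (q_0, 1021, BABBAZ)
  ε-move, top B: go to q_1, push AB → (q_1, 1021, ABABBAZ)
  read 1, top A: go to q_0, push A → (q_0, 021, ABABBAZ)
  read 0, top A: go to q_0, push B → (q_0, 21, BBABBAZ)
  ε-move, top B: go to q_1, push AB → (q_1, 21, ABBABBAZ)
  read 2, top A: go to q_0, push BA → (q_0, 1, BABBABBAZ)
  ε-move, top B: go to q_1, push AB → (q_1, 1, ABABBABBAZ)
  read 1, top A: go to q_0, push A → (q_0, ε, ABABBABBAZ)
All input consumed; M is in state q_0.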